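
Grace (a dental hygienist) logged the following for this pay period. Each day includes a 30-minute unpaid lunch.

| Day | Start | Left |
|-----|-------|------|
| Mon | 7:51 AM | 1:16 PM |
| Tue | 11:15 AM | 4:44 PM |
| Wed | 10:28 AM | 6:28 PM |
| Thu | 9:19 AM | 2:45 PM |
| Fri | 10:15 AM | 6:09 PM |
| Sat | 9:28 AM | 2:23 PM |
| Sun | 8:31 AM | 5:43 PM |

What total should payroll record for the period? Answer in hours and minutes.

42 h 51 min

Mon: 7:51 AM–1:16 PM = 5 h 25 min; less 30 min break → 4 h 55 min
Tue: 11:15 AM–4:44 PM = 5 h 29 min; less 30 min break → 4 h 59 min
Wed: 10:28 AM–6:28 PM = 8 h 0 min; less 30 min break → 7 h 30 min
Thu: 9:19 AM–2:45 PM = 5 h 26 min; less 30 min break → 4 h 56 min
Fri: 10:15 AM–6:09 PM = 7 h 54 min; less 30 min break → 7 h 24 min
Sat: 9:28 AM–2:23 PM = 4 h 55 min; less 30 min break → 4 h 25 min
Sun: 8:31 AM–5:43 PM = 9 h 12 min; less 30 min break → 8 h 42 min
Total: 4 h 55 min + 4 h 59 min + 7 h 30 min + 4 h 56 min + 7 h 24 min + 4 h 25 min + 8 h 42 min = 42 h 51 min.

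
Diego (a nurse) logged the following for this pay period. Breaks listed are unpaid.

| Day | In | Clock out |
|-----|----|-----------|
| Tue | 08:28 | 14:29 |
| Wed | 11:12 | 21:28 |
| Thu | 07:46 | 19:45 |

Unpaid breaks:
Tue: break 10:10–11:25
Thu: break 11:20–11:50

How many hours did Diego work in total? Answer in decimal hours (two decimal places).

26.52 hours

Tue: 08:28–14:29 = 6 h 1 min; less 75 min break → 4 h 46 min
Wed: 11:12–21:28 = 10 h 16 min
Thu: 07:46–19:45 = 11 h 59 min; less 30 min break → 11 h 29 min
Total: 4 h 46 min + 10 h 16 min + 11 h 29 min = 26 h 31 min.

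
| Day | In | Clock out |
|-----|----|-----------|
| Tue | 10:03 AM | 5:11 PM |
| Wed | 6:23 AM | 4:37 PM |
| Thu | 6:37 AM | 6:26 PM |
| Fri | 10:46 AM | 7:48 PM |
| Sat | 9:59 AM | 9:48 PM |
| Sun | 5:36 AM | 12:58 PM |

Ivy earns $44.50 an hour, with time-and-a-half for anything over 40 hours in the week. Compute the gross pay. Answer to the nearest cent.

Tue: 10:03 AM–5:11 PM = 7 h 8 min
Wed: 6:23 AM–4:37 PM = 10 h 14 min
Thu: 6:37 AM–6:26 PM = 11 h 49 min
Fri: 10:46 AM–7:48 PM = 9 h 2 min
Sat: 9:59 AM–9:48 PM = 11 h 49 min
Sun: 5:36 AM–12:58 PM = 7 h 22 min
Total worked: 57 h 24 min = 3444 min.
Regular 40 h 0 min = 2400 min at $44.50/h; overtime 17 h 24 min = 1044 min at $66.75/h.
Pay = (2400 × $44.50 + 1044 × $66.75) ÷ 60 = $2941.45.

$2941.45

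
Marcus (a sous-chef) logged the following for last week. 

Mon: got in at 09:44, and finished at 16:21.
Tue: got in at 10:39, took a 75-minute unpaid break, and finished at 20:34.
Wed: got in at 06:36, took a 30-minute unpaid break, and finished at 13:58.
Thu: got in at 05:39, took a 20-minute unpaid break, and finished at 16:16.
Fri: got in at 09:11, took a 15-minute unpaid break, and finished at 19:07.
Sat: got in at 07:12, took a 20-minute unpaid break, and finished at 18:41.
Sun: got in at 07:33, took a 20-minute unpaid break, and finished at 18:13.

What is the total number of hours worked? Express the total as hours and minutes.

Mon: 09:44–16:21 = 6 h 37 min
Tue: 10:39–20:34 = 9 h 55 min; less 75 min break → 8 h 40 min
Wed: 06:36–13:58 = 7 h 22 min; less 30 min break → 6 h 52 min
Thu: 05:39–16:16 = 10 h 37 min; less 20 min break → 10 h 17 min
Fri: 09:11–19:07 = 9 h 56 min; less 15 min break → 9 h 41 min
Sat: 07:12–18:41 = 11 h 29 min; less 20 min break → 11 h 9 min
Sun: 07:33–18:13 = 10 h 40 min; less 20 min break → 10 h 20 min
Total: 6 h 37 min + 8 h 40 min + 6 h 52 min + 10 h 17 min + 9 h 41 min + 11 h 9 min + 10 h 20 min = 63 h 36 min.

63 h 36 min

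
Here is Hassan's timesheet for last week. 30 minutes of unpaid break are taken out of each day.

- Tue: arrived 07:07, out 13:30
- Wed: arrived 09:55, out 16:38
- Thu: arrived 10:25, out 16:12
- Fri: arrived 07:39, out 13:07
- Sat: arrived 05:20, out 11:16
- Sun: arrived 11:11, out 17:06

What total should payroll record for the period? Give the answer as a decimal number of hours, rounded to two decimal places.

Tue: 07:07–13:30 = 6 h 23 min; less 30 min break → 5 h 53 min
Wed: 09:55–16:38 = 6 h 43 min; less 30 min break → 6 h 13 min
Thu: 10:25–16:12 = 5 h 47 min; less 30 min break → 5 h 17 min
Fri: 07:39–13:07 = 5 h 28 min; less 30 min break → 4 h 58 min
Sat: 05:20–11:16 = 5 h 56 min; less 30 min break → 5 h 26 min
Sun: 11:11–17:06 = 5 h 55 min; less 30 min break → 5 h 25 min
Total: 5 h 53 min + 6 h 13 min + 5 h 17 min + 4 h 58 min + 5 h 26 min + 5 h 25 min = 33 h 12 min.

33.20 hours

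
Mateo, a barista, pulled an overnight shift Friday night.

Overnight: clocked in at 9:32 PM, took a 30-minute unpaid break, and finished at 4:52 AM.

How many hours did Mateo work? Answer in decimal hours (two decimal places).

Overnight: 9:32 PM → midnight = 2 h 28 min; midnight → 4:52 AM = 4 h 52 min; span 7 h 20 min; less 30 min break → 6 h 50 min

6.83 hours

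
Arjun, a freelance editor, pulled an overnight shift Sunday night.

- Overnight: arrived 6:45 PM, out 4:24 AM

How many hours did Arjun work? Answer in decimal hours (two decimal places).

9.65 hours

Overnight: 6:45 PM → midnight = 5 h 15 min; midnight → 4:24 AM = 4 h 24 min; span 9 h 39 min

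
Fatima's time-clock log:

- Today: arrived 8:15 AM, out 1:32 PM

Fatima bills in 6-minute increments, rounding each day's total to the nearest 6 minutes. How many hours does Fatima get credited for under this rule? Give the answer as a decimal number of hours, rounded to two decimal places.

Today: 8:15 AM–1:32 PM = 5 h 17 min → rounds to 5 h 18 min

5.30 hours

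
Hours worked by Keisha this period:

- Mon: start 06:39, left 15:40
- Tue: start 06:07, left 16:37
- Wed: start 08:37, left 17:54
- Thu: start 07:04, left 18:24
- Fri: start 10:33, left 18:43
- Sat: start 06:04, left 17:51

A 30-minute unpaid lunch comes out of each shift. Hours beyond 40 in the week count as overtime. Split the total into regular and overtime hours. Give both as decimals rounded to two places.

Mon: 06:39–15:40 = 9 h 1 min; less 30 min break → 8 h 31 min
Tue: 06:07–16:37 = 10 h 30 min; less 30 min break → 10 h 0 min
Wed: 08:37–17:54 = 9 h 17 min; less 30 min break → 8 h 47 min
Thu: 07:04–18:24 = 11 h 20 min; less 30 min break → 10 h 50 min
Fri: 10:33–18:43 = 8 h 10 min; less 30 min break → 7 h 40 min
Sat: 06:04–17:51 = 11 h 47 min; less 30 min break → 11 h 17 min
Total worked: 57 h 5 min = 57.08 h.
Threshold 40 h → overtime 17 h 5 min, regular 40 h 0 min.

Regular 40.00 hours, overtime 17.08 hours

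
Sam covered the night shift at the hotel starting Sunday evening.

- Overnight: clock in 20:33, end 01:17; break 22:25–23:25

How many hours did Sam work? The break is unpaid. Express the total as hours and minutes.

Overnight: 20:33 → midnight = 3 h 27 min; midnight → 01:17 = 1 h 17 min; span 4 h 44 min; less 60 min break → 3 h 44 min

3 h 44 min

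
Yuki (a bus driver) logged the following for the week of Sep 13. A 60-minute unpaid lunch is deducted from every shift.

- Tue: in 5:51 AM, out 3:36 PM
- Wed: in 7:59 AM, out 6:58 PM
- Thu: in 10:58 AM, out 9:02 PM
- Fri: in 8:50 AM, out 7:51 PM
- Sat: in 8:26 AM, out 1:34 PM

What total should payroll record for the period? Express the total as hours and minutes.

41 h 57 min

Tue: 5:51 AM–3:36 PM = 9 h 45 min; less 60 min break → 8 h 45 min
Wed: 7:59 AM–6:58 PM = 10 h 59 min; less 60 min break → 9 h 59 min
Thu: 10:58 AM–9:02 PM = 10 h 4 min; less 60 min break → 9 h 4 min
Fri: 8:50 AM–7:51 PM = 11 h 1 min; less 60 min break → 10 h 1 min
Sat: 8:26 AM–1:34 PM = 5 h 8 min; less 60 min break → 4 h 8 min
Total: 8 h 45 min + 9 h 59 min + 9 h 4 min + 10 h 1 min + 4 h 8 min = 41 h 57 min.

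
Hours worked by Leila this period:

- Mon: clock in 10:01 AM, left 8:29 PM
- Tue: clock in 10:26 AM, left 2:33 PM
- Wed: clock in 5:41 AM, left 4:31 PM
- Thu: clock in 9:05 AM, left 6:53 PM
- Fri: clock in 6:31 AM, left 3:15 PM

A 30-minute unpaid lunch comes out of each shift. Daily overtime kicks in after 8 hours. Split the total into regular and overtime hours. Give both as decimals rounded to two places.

Mon: 10:01 AM–8:29 PM = 10 h 28 min; less 30 min break → 9 h 58 min
Tue: 10:26 AM–2:33 PM = 4 h 7 min; less 30 min break → 3 h 37 min
Wed: 5:41 AM–4:31 PM = 10 h 50 min; less 30 min break → 10 h 20 min
Thu: 9:05 AM–6:53 PM = 9 h 48 min; less 30 min break → 9 h 18 min
Fri: 6:31 AM–3:15 PM = 8 h 44 min; less 30 min break → 8 h 14 min
Mon reg 8 h 0 min / OT 1 h 58 min; Tue reg 3 h 37 min / OT 0 h 0 min; Wed reg 8 h 0 min / OT 2 h 20 min; Thu reg 8 h 0 min / OT 1 h 18 min; Fri reg 8 h 0 min / OT 0 h 14 min.
Totals: regular 35 h 37 min, overtime 5 h 50 min.

Regular 35.62 hours, overtime 5.83 hours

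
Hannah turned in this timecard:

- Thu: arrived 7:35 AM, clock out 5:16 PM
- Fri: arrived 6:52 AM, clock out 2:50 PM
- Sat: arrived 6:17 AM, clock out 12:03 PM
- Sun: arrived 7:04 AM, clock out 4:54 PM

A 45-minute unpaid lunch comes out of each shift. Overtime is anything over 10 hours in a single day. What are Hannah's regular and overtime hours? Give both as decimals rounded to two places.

Thu: 7:35 AM–5:16 PM = 9 h 41 min; less 45 min break → 8 h 56 min
Fri: 6:52 AM–2:50 PM = 7 h 58 min; less 45 min break → 7 h 13 min
Sat: 6:17 AM–12:03 PM = 5 h 46 min; less 45 min break → 5 h 1 min
Sun: 7:04 AM–4:54 PM = 9 h 50 min; less 45 min break → 9 h 5 min
Thu reg 8 h 56 min / OT 0 h 0 min; Fri reg 7 h 13 min / OT 0 h 0 min; Sat reg 5 h 1 min / OT 0 h 0 min; Sun reg 9 h 5 min / OT 0 h 0 min.
Totals: regular 30 h 15 min, overtime 0 h 0 min.

Regular 30.25 hours, overtime 0.00 hours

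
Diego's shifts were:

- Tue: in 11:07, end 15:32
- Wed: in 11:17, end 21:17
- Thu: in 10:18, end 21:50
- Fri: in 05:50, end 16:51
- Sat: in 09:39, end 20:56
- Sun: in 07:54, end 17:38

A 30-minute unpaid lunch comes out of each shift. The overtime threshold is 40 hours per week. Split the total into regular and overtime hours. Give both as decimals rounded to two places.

Tue: 11:07–15:32 = 4 h 25 min; less 30 min break → 3 h 55 min
Wed: 11:17–21:17 = 10 h 0 min; less 30 min break → 9 h 30 min
Thu: 10:18–21:50 = 11 h 32 min; less 30 min break → 11 h 2 min
Fri: 05:50–16:51 = 11 h 1 min; less 30 min break → 10 h 31 min
Sat: 09:39–20:56 = 11 h 17 min; less 30 min break → 10 h 47 min
Sun: 07:54–17:38 = 9 h 44 min; less 30 min break → 9 h 14 min
Total worked: 54 h 59 min = 54.98 h.
Threshold 40 h → overtime 14 h 59 min, regular 40 h 0 min.

Regular 40.00 hours, overtime 14.98 hours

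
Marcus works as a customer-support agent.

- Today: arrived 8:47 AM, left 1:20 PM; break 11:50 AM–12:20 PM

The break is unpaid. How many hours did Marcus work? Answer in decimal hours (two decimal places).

Today: 8:47 AM–1:20 PM = 4 h 33 min; less 30 min break → 4 h 3 min

4.05 hours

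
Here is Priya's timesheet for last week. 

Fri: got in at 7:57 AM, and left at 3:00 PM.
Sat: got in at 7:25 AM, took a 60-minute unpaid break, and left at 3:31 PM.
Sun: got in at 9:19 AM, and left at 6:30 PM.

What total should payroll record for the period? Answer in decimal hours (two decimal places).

Fri: 7:57 AM–3:00 PM = 7 h 3 min
Sat: 7:25 AM–3:31 PM = 8 h 6 min; less 60 min break → 7 h 6 min
Sun: 9:19 AM–6:30 PM = 9 h 11 min
Total: 7 h 3 min + 7 h 6 min + 9 h 11 min = 23 h 20 min.

23.33 hours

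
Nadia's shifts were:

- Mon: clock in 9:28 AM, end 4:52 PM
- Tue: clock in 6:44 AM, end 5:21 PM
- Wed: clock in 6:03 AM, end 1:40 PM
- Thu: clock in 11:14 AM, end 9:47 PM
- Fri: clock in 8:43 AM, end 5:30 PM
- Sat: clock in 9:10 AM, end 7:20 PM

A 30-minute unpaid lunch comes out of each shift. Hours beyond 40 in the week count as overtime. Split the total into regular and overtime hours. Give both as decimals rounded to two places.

Mon: 9:28 AM–4:52 PM = 7 h 24 min; less 30 min break → 6 h 54 min
Tue: 6:44 AM–5:21 PM = 10 h 37 min; less 30 min break → 10 h 7 min
Wed: 6:03 AM–1:40 PM = 7 h 37 min; less 30 min break → 7 h 7 min
Thu: 11:14 AM–9:47 PM = 10 h 33 min; less 30 min break → 10 h 3 min
Fri: 8:43 AM–5:30 PM = 8 h 47 min; less 30 min break → 8 h 17 min
Sat: 9:10 AM–7:20 PM = 10 h 10 min; less 30 min break → 9 h 40 min
Total worked: 52 h 8 min = 52.13 h.
Threshold 40 h → overtime 12 h 8 min, regular 40 h 0 min.

Regular 40.00 hours, overtime 12.13 hours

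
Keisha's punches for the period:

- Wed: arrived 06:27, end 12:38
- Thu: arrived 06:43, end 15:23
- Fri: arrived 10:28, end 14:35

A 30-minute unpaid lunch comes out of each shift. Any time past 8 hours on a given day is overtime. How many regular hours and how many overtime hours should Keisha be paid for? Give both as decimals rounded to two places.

Regular 17.30 hours, overtime 0.17 hours

Wed: 06:27–12:38 = 6 h 11 min; less 30 min break → 5 h 41 min
Thu: 06:43–15:23 = 8 h 40 min; less 30 min break → 8 h 10 min
Fri: 10:28–14:35 = 4 h 7 min; less 30 min break → 3 h 37 min
Wed reg 5 h 41 min / OT 0 h 0 min; Thu reg 8 h 0 min / OT 0 h 10 min; Fri reg 3 h 37 min / OT 0 h 0 min.
Totals: regular 17 h 18 min, overtime 0 h 10 min.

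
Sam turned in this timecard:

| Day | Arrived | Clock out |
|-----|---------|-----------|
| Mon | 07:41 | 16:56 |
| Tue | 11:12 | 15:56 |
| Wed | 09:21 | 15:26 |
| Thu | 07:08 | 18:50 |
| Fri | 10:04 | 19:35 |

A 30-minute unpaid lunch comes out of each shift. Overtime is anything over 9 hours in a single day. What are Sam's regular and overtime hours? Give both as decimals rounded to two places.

Regular 36.57 hours, overtime 2.22 hours

Mon: 07:41–16:56 = 9 h 15 min; less 30 min break → 8 h 45 min
Tue: 11:12–15:56 = 4 h 44 min; less 30 min break → 4 h 14 min
Wed: 09:21–15:26 = 6 h 5 min; less 30 min break → 5 h 35 min
Thu: 07:08–18:50 = 11 h 42 min; less 30 min break → 11 h 12 min
Fri: 10:04–19:35 = 9 h 31 min; less 30 min break → 9 h 1 min
Mon reg 8 h 45 min / OT 0 h 0 min; Tue reg 4 h 14 min / OT 0 h 0 min; Wed reg 5 h 35 min / OT 0 h 0 min; Thu reg 9 h 0 min / OT 2 h 12 min; Fri reg 9 h 0 min / OT 0 h 1 min.
Totals: regular 36 h 34 min, overtime 2 h 13 min.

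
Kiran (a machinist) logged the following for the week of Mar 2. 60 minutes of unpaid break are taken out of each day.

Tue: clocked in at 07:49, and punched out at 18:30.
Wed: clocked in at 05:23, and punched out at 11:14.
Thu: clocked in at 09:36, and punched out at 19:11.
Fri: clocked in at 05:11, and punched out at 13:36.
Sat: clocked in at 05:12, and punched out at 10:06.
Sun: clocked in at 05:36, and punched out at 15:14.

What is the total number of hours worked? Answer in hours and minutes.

Tue: 07:49–18:30 = 10 h 41 min; less 60 min break → 9 h 41 min
Wed: 05:23–11:14 = 5 h 51 min; less 60 min break → 4 h 51 min
Thu: 09:36–19:11 = 9 h 35 min; less 60 min break → 8 h 35 min
Fri: 05:11–13:36 = 8 h 25 min; less 60 min break → 7 h 25 min
Sat: 05:12–10:06 = 4 h 54 min; less 60 min break → 3 h 54 min
Sun: 05:36–15:14 = 9 h 38 min; less 60 min break → 8 h 38 min
Total: 9 h 41 min + 4 h 51 min + 8 h 35 min + 7 h 25 min + 3 h 54 min + 8 h 38 min = 43 h 4 min.

43 h 4 min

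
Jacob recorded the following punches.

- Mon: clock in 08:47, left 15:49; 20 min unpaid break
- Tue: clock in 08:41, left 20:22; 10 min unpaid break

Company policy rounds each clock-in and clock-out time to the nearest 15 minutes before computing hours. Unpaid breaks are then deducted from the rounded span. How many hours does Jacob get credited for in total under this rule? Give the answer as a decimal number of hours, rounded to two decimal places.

Mon: in 08:47→08:45, out 15:49→15:45; 7 h 0 min − 20 min = 6 h 40 min
Tue: in 08:41→08:45, out 20:22→20:15; 11 h 30 min − 10 min = 11 h 20 min
Total credited: 18 h 0 min.

18.00 hours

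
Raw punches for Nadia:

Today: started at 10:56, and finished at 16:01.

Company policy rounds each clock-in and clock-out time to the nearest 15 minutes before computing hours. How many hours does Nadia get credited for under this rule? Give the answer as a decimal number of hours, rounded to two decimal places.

Today: in 10:56→11:00, out 16:01→16:00; 5 h 0 min

5.00 hours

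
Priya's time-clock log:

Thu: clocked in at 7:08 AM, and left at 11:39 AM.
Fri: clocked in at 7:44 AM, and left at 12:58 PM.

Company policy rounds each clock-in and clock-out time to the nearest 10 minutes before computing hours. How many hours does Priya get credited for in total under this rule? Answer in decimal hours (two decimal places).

9.83 hours

Thu: in 7:08 AM→7:10 AM, out 11:39 AM→11:40 AM; 4 h 30 min
Fri: in 7:44 AM→7:40 AM, out 12:58 PM→1:00 PM; 5 h 20 min
Total credited: 9 h 50 min.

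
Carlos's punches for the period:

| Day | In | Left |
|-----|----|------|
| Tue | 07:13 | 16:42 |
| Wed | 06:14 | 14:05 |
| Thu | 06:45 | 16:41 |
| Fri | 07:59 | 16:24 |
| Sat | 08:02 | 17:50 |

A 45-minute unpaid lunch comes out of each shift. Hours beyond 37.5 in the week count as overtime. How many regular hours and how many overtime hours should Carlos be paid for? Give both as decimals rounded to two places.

Tue: 07:13–16:42 = 9 h 29 min; less 45 min break → 8 h 44 min
Wed: 06:14–14:05 = 7 h 51 min; less 45 min break → 7 h 6 min
Thu: 06:45–16:41 = 9 h 56 min; less 45 min break → 9 h 11 min
Fri: 07:59–16:24 = 8 h 25 min; less 45 min break → 7 h 40 min
Sat: 08:02–17:50 = 9 h 48 min; less 45 min break → 9 h 3 min
Total worked: 41 h 44 min = 41.73 h.
Threshold 37.5 h → overtime 4 h 14 min, regular 37 h 30 min.

Regular 37.50 hours, overtime 4.23 hours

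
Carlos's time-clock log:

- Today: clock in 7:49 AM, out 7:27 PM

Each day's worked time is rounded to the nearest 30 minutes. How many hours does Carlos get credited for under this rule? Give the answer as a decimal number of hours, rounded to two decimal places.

11.50 hours

Today: 7:49 AM–7:27 PM = 11 h 38 min → rounds to 11 h 30 min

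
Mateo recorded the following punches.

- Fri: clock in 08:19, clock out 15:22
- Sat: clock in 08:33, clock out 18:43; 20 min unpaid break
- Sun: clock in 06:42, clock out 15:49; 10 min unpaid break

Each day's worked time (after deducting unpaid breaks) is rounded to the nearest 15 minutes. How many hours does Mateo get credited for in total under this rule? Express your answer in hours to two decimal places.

25.75 hours

Fri: 08:19–15:22 = 7 h 3 min → rounds to 7 h 0 min
Sat: 08:33–18:43 = 10 h 10 min − 20 min = 9 h 50 min → rounds to 9 h 45 min
Sun: 06:42–15:49 = 9 h 7 min − 10 min = 8 h 57 min → rounds to 9 h 0 min
Total credited: 25 h 45 min.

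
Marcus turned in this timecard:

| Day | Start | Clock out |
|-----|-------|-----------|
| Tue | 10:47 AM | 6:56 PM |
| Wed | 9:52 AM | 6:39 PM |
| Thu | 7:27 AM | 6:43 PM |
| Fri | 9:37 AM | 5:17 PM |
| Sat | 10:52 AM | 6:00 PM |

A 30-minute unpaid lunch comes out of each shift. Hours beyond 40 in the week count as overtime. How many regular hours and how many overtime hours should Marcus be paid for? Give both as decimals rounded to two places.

Regular 40.00 hours, overtime 0.50 hours

Tue: 10:47 AM–6:56 PM = 8 h 9 min; less 30 min break → 7 h 39 min
Wed: 9:52 AM–6:39 PM = 8 h 47 min; less 30 min break → 8 h 17 min
Thu: 7:27 AM–6:43 PM = 11 h 16 min; less 30 min break → 10 h 46 min
Fri: 9:37 AM–5:17 PM = 7 h 40 min; less 30 min break → 7 h 10 min
Sat: 10:52 AM–6:00 PM = 7 h 8 min; less 30 min break → 6 h 38 min
Total worked: 40 h 30 min = 40.50 h.
Threshold 40 h → overtime 0 h 30 min, regular 40 h 0 min.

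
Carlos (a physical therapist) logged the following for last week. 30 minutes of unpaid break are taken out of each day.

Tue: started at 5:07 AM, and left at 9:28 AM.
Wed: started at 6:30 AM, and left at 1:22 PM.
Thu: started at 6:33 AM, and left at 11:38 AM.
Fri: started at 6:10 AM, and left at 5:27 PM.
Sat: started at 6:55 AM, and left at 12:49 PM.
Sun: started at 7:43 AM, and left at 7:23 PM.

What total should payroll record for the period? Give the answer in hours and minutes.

42 h 9 min

Tue: 5:07 AM–9:28 AM = 4 h 21 min; less 30 min break → 3 h 51 min
Wed: 6:30 AM–1:22 PM = 6 h 52 min; less 30 min break → 6 h 22 min
Thu: 6:33 AM–11:38 AM = 5 h 5 min; less 30 min break → 4 h 35 min
Fri: 6:10 AM–5:27 PM = 11 h 17 min; less 30 min break → 10 h 47 min
Sat: 6:55 AM–12:49 PM = 5 h 54 min; less 30 min break → 5 h 24 min
Sun: 7:43 AM–7:23 PM = 11 h 40 min; less 30 min break → 11 h 10 min
Total: 3 h 51 min + 6 h 22 min + 4 h 35 min + 10 h 47 min + 5 h 24 min + 11 h 10 min = 42 h 9 min.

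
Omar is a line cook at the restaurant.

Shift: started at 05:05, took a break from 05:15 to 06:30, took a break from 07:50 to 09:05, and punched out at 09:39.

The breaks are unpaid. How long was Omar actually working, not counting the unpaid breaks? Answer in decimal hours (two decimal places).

Shift: 05:05–09:39 = 4 h 34 min; less 150 min break → 2 h 4 min

2.07 hours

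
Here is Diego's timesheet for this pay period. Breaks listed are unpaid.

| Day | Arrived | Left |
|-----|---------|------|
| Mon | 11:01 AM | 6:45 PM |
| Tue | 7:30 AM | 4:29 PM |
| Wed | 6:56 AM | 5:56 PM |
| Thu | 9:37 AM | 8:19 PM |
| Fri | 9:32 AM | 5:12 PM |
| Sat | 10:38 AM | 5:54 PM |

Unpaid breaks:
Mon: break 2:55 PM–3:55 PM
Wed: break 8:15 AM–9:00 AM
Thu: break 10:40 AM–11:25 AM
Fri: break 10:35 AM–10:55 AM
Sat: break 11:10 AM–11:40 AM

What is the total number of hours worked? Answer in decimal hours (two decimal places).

Mon: 11:01 AM–6:45 PM = 7 h 44 min; less 60 min break → 6 h 44 min
Tue: 7:30 AM–4:29 PM = 8 h 59 min
Wed: 6:56 AM–5:56 PM = 11 h 0 min; less 45 min break → 10 h 15 min
Thu: 9:37 AM–8:19 PM = 10 h 42 min; less 45 min break → 9 h 57 min
Fri: 9:32 AM–5:12 PM = 7 h 40 min; less 20 min break → 7 h 20 min
Sat: 10:38 AM–5:54 PM = 7 h 16 min; less 30 min break → 6 h 46 min
Total: 6 h 44 min + 8 h 59 min + 10 h 15 min + 9 h 57 min + 7 h 20 min + 6 h 46 min = 50 h 1 min.

50.02 hours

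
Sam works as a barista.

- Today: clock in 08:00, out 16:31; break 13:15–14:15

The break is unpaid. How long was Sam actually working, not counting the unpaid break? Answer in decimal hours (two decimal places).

Today: 08:00–16:31 = 8 h 31 min; less 60 min break → 7 h 31 min

7.52 hours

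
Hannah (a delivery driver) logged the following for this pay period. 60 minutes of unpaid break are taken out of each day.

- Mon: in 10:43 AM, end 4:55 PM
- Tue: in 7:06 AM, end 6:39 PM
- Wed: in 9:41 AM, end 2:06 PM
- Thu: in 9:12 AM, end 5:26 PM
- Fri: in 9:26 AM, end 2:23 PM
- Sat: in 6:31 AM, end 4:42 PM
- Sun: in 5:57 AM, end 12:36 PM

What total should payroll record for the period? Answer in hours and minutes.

Mon: 10:43 AM–4:55 PM = 6 h 12 min; less 60 min break → 5 h 12 min
Tue: 7:06 AM–6:39 PM = 11 h 33 min; less 60 min break → 10 h 33 min
Wed: 9:41 AM–2:06 PM = 4 h 25 min; less 60 min break → 3 h 25 min
Thu: 9:12 AM–5:26 PM = 8 h 14 min; less 60 min break → 7 h 14 min
Fri: 9:26 AM–2:23 PM = 4 h 57 min; less 60 min break → 3 h 57 min
Sat: 6:31 AM–4:42 PM = 10 h 11 min; less 60 min break → 9 h 11 min
Sun: 5:57 AM–12:36 PM = 6 h 39 min; less 60 min break → 5 h 39 min
Total: 5 h 12 min + 10 h 33 min + 3 h 25 min + 7 h 14 min + 3 h 57 min + 9 h 11 min + 5 h 39 min = 45 h 11 min.

45 h 11 min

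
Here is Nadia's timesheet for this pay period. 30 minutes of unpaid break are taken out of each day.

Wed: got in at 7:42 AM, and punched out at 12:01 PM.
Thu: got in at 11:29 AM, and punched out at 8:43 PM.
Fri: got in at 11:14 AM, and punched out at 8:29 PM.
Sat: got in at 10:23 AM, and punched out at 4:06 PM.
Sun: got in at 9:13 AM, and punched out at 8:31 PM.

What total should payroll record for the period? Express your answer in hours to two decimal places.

37.32 hours

Wed: 7:42 AM–12:01 PM = 4 h 19 min; less 30 min break → 3 h 49 min
Thu: 11:29 AM–8:43 PM = 9 h 14 min; less 30 min break → 8 h 44 min
Fri: 11:14 AM–8:29 PM = 9 h 15 min; less 30 min break → 8 h 45 min
Sat: 10:23 AM–4:06 PM = 5 h 43 min; less 30 min break → 5 h 13 min
Sun: 9:13 AM–8:31 PM = 11 h 18 min; less 30 min break → 10 h 48 min
Total: 3 h 49 min + 8 h 44 min + 8 h 45 min + 5 h 13 min + 10 h 48 min = 37 h 19 min.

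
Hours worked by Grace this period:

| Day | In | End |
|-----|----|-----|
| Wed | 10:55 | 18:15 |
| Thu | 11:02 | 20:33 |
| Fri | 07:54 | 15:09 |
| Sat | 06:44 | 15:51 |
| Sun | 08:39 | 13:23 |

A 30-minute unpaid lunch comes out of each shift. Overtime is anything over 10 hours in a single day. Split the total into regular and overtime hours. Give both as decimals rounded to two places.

Wed: 10:55–18:15 = 7 h 20 min; less 30 min break → 6 h 50 min
Thu: 11:02–20:33 = 9 h 31 min; less 30 min break → 9 h 1 min
Fri: 07:54–15:09 = 7 h 15 min; less 30 min break → 6 h 45 min
Sat: 06:44–15:51 = 9 h 7 min; less 30 min break → 8 h 37 min
Sun: 08:39–13:23 = 4 h 44 min; less 30 min break → 4 h 14 min
Wed reg 6 h 50 min / OT 0 h 0 min; Thu reg 9 h 1 min / OT 0 h 0 min; Fri reg 6 h 45 min / OT 0 h 0 min; Sat reg 8 h 37 min / OT 0 h 0 min; Sun reg 4 h 14 min / OT 0 h 0 min.
Totals: regular 35 h 27 min, overtime 0 h 0 min.

Regular 35.45 hours, overtime 0.00 hours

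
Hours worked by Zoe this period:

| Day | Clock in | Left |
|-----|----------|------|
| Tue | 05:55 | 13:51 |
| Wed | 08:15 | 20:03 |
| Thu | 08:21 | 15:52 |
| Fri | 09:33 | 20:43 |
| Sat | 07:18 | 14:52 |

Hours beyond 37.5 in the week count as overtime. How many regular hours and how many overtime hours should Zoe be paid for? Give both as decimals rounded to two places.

Tue: 05:55–13:51 = 7 h 56 min
Wed: 08:15–20:03 = 11 h 48 min
Thu: 08:21–15:52 = 7 h 31 min
Fri: 09:33–20:43 = 11 h 10 min
Sat: 07:18–14:52 = 7 h 34 min
Total worked: 45 h 59 min = 45.98 h.
Threshold 37.5 h → overtime 8 h 29 min, regular 37 h 30 min.

Regular 37.50 hours, overtime 8.48 hours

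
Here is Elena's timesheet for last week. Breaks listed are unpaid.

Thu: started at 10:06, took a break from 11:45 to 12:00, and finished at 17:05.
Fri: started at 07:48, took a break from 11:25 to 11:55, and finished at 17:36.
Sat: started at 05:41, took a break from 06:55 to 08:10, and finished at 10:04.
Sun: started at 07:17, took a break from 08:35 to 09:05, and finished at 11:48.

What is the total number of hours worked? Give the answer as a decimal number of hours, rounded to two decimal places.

23.18 hours

Thu: 10:06–17:05 = 6 h 59 min; less 15 min break → 6 h 44 min
Fri: 07:48–17:36 = 9 h 48 min; less 30 min break → 9 h 18 min
Sat: 05:41–10:04 = 4 h 23 min; less 75 min break → 3 h 8 min
Sun: 07:17–11:48 = 4 h 31 min; less 30 min break → 4 h 1 min
Total: 6 h 44 min + 9 h 18 min + 3 h 8 min + 4 h 1 min = 23 h 11 min.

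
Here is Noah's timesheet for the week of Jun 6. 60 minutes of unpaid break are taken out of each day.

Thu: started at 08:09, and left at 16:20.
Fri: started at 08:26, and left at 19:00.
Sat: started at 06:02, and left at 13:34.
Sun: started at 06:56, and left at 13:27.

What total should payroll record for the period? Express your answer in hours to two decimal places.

28.80 hours

Thu: 08:09–16:20 = 8 h 11 min; less 60 min break → 7 h 11 min
Fri: 08:26–19:00 = 10 h 34 min; less 60 min break → 9 h 34 min
Sat: 06:02–13:34 = 7 h 32 min; less 60 min break → 6 h 32 min
Sun: 06:56–13:27 = 6 h 31 min; less 60 min break → 5 h 31 min
Total: 7 h 11 min + 9 h 34 min + 6 h 32 min + 5 h 31 min = 28 h 48 min.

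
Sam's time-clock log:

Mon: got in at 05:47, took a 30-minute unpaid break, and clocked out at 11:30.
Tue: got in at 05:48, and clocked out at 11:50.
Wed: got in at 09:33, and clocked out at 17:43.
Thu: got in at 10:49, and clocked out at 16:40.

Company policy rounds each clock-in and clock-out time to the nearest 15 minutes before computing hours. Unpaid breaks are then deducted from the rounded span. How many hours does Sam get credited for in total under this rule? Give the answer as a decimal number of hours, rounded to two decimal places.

Mon: in 05:47→05:45, out 11:30→11:30; 5 h 45 min − 30 min = 5 h 15 min
Tue: in 05:48→05:45, out 11:50→11:45; 6 h 0 min
Wed: in 09:33→09:30, out 17:43→17:45; 8 h 15 min
Thu: in 10:49→10:45, out 16:40→16:45; 6 h 0 min
Total credited: 25 h 30 min.

25.50 hours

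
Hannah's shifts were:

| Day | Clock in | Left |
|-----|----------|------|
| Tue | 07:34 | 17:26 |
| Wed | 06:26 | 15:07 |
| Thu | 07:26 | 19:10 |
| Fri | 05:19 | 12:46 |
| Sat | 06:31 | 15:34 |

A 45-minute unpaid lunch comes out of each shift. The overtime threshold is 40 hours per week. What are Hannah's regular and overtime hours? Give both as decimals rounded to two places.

Tue: 07:34–17:26 = 9 h 52 min; less 45 min break → 9 h 7 min
Wed: 06:26–15:07 = 8 h 41 min; less 45 min break → 7 h 56 min
Thu: 07:26–19:10 = 11 h 44 min; less 45 min break → 10 h 59 min
Fri: 05:19–12:46 = 7 h 27 min; less 45 min break → 6 h 42 min
Sat: 06:31–15:34 = 9 h 3 min; less 45 min break → 8 h 18 min
Total worked: 43 h 2 min = 43.03 h.
Threshold 40 h → overtime 3 h 2 min, regular 40 h 0 min.

Regular 40.00 hours, overtime 3.03 hours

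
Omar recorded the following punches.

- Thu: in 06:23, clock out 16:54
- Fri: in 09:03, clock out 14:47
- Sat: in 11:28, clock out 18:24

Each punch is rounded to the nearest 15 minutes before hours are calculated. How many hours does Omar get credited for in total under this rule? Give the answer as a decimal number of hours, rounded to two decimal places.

Thu: in 06:23→06:30, out 16:54→17:00; 10 h 30 min
Fri: in 09:03→09:00, out 14:47→14:45; 5 h 45 min
Sat: in 11:28→11:30, out 18:24→18:30; 7 h 0 min
Total credited: 23 h 15 min.

23.25 hours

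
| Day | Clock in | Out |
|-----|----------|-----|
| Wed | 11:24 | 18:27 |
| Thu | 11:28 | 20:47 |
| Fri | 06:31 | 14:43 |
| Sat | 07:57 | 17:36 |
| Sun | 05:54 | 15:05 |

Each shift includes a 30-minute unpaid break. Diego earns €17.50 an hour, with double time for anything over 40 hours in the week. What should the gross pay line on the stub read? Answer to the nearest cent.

€731.50

Wed: 11:24–18:27 = 7 h 3 min; less 30 min break → 6 h 33 min
Thu: 11:28–20:47 = 9 h 19 min; less 30 min break → 8 h 49 min
Fri: 06:31–14:43 = 8 h 12 min; less 30 min break → 7 h 42 min
Sat: 07:57–17:36 = 9 h 39 min; less 30 min break → 9 h 9 min
Sun: 05:54–15:05 = 9 h 11 min; less 30 min break → 8 h 41 min
Total worked: 40 h 54 min = 2454 min.
Regular 40 h 0 min = 2400 min at €17.50/h; overtime 0 h 54 min = 54 min at €35.00/h.
Pay = (2400 × €17.50 + 54 × €35.00) ÷ 60 = €731.50.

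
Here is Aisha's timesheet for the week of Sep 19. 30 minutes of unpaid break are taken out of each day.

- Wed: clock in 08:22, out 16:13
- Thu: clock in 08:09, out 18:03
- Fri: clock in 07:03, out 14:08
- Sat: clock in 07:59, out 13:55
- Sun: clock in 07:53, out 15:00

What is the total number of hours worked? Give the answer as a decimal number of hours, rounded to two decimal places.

Wed: 08:22–16:13 = 7 h 51 min; less 30 min break → 7 h 21 min
Thu: 08:09–18:03 = 9 h 54 min; less 30 min break → 9 h 24 min
Fri: 07:03–14:08 = 7 h 5 min; less 30 min break → 6 h 35 min
Sat: 07:59–13:55 = 5 h 56 min; less 30 min break → 5 h 26 min
Sun: 07:53–15:00 = 7 h 7 min; less 30 min break → 6 h 37 min
Total: 7 h 21 min + 9 h 24 min + 6 h 35 min + 5 h 26 min + 6 h 37 min = 35 h 23 min.

35.38 hours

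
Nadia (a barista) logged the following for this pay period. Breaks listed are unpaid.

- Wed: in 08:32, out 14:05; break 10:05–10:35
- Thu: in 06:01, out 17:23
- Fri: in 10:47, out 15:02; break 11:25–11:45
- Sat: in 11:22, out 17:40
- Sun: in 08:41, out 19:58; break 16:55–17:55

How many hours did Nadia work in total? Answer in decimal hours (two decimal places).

Wed: 08:32–14:05 = 5 h 33 min; less 30 min break → 5 h 3 min
Thu: 06:01–17:23 = 11 h 22 min
Fri: 10:47–15:02 = 4 h 15 min; less 20 min break → 3 h 55 min
Sat: 11:22–17:40 = 6 h 18 min
Sun: 08:41–19:58 = 11 h 17 min; less 60 min break → 10 h 17 min
Total: 5 h 3 min + 11 h 22 min + 3 h 55 min + 6 h 18 min + 10 h 17 min = 36 h 55 min.

36.92 hours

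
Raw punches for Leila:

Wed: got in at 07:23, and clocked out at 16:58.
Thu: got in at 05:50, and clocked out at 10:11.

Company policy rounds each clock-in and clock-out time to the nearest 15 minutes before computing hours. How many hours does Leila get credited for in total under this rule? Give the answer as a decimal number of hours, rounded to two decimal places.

Wed: in 07:23→07:30, out 16:58→17:00; 9 h 30 min
Thu: in 05:50→05:45, out 10:11→10:15; 4 h 30 min
Total credited: 14 h 0 min.

14.00 hours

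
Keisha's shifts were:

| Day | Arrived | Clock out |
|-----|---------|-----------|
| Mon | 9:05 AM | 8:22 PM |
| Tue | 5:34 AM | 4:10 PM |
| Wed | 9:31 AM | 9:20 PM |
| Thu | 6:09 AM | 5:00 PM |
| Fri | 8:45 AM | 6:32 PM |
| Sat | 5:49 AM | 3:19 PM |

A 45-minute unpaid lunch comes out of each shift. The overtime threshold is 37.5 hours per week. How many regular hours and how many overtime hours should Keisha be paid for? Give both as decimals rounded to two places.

Regular 37.50 hours, overtime 21.83 hours

Mon: 9:05 AM–8:22 PM = 11 h 17 min; less 45 min break → 10 h 32 min
Tue: 5:34 AM–4:10 PM = 10 h 36 min; less 45 min break → 9 h 51 min
Wed: 9:31 AM–9:20 PM = 11 h 49 min; less 45 min break → 11 h 4 min
Thu: 6:09 AM–5:00 PM = 10 h 51 min; less 45 min break → 10 h 6 min
Fri: 8:45 AM–6:32 PM = 9 h 47 min; less 45 min break → 9 h 2 min
Sat: 5:49 AM–3:19 PM = 9 h 30 min; less 45 min break → 8 h 45 min
Total worked: 59 h 20 min = 59.33 h.
Threshold 37.5 h → overtime 21 h 50 min, regular 37 h 30 min.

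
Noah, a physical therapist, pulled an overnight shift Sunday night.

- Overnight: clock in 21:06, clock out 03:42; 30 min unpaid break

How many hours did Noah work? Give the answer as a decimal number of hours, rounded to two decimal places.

6.10 hours

Overnight: 21:06 → midnight = 2 h 54 min; midnight → 03:42 = 3 h 42 min; span 6 h 36 min; less 30 min break → 6 h 6 min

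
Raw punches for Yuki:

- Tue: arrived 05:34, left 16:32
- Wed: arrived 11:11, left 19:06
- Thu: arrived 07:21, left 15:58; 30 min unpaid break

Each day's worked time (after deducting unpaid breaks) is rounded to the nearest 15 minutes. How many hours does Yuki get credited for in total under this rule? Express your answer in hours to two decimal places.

27.00 hours

Tue: 05:34–16:32 = 10 h 58 min → rounds to 11 h 0 min
Wed: 11:11–19:06 = 7 h 55 min → rounds to 8 h 0 min
Thu: 07:21–15:58 = 8 h 37 min − 30 min = 8 h 7 min → rounds to 8 h 0 min
Total credited: 27 h 0 min.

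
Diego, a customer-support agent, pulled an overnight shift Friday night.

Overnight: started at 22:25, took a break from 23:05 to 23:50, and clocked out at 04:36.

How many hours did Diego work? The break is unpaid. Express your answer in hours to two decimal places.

5.43 hours

Overnight: 22:25 → midnight = 1 h 35 min; midnight → 04:36 = 4 h 36 min; span 6 h 11 min; less 45 min break → 5 h 26 min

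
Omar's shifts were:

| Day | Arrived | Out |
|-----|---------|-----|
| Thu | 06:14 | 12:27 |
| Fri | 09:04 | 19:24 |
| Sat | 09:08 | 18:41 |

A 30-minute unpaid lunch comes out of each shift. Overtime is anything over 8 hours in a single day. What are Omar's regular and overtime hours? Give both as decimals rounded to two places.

Regular 21.72 hours, overtime 2.88 hours

Thu: 06:14–12:27 = 6 h 13 min; less 30 min break → 5 h 43 min
Fri: 09:04–19:24 = 10 h 20 min; less 30 min break → 9 h 50 min
Sat: 09:08–18:41 = 9 h 33 min; less 30 min break → 9 h 3 min
Thu reg 5 h 43 min / OT 0 h 0 min; Fri reg 8 h 0 min / OT 1 h 50 min; Sat reg 8 h 0 min / OT 1 h 3 min.
Totals: regular 21 h 43 min, overtime 2 h 53 min.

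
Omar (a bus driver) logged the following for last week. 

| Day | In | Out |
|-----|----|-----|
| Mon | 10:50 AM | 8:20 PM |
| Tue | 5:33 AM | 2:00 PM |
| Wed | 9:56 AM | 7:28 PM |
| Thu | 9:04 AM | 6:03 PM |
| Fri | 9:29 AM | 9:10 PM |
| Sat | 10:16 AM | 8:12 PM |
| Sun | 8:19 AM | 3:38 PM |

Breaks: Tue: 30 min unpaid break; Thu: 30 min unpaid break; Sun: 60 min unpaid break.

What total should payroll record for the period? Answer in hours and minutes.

63 h 24 min

Mon: 10:50 AM–8:20 PM = 9 h 30 min
Tue: 5:33 AM–2:00 PM = 8 h 27 min; less 30 min break → 7 h 57 min
Wed: 9:56 AM–7:28 PM = 9 h 32 min
Thu: 9:04 AM–6:03 PM = 8 h 59 min; less 30 min break → 8 h 29 min
Fri: 9:29 AM–9:10 PM = 11 h 41 min
Sat: 10:16 AM–8:12 PM = 9 h 56 min
Sun: 8:19 AM–3:38 PM = 7 h 19 min; less 60 min break → 6 h 19 min
Total: 9 h 30 min + 7 h 57 min + 9 h 32 min + 8 h 29 min + 11 h 41 min + 9 h 56 min + 6 h 19 min = 63 h 24 min.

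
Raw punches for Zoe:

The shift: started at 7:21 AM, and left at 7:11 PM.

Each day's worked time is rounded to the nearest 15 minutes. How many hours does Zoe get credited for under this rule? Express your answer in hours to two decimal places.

11.75 hours

The shift: 7:21 AM–7:11 PM = 11 h 50 min → rounds to 11 h 45 min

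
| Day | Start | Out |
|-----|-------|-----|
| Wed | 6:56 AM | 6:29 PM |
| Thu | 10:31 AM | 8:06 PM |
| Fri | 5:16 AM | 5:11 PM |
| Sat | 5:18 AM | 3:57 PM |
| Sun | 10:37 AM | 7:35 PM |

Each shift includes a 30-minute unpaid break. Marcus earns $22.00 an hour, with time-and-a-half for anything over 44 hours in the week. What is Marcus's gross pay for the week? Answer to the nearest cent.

$1171.50

Wed: 6:56 AM–6:29 PM = 11 h 33 min; less 30 min break → 11 h 3 min
Thu: 10:31 AM–8:06 PM = 9 h 35 min; less 30 min break → 9 h 5 min
Fri: 5:16 AM–5:11 PM = 11 h 55 min; less 30 min break → 11 h 25 min
Sat: 5:18 AM–3:57 PM = 10 h 39 min; less 30 min break → 10 h 9 min
Sun: 10:37 AM–7:35 PM = 8 h 58 min; less 30 min break → 8 h 28 min
Total worked: 50 h 10 min = 3010 min.
Regular 44 h 0 min = 2640 min at $22.00/h; overtime 6 h 10 min = 370 min at $33.00/h.
Pay = (2640 × $22.00 + 370 × $33.00) ÷ 60 = $1171.50.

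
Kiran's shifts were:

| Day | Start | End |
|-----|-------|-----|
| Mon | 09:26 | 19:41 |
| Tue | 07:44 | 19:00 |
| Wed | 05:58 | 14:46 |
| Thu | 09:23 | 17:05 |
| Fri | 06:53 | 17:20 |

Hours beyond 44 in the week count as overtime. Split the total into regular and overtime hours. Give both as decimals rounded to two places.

Regular 44.00 hours, overtime 4.47 hours

Mon: 09:26–19:41 = 10 h 15 min
Tue: 07:44–19:00 = 11 h 16 min
Wed: 05:58–14:46 = 8 h 48 min
Thu: 09:23–17:05 = 7 h 42 min
Fri: 06:53–17:20 = 10 h 27 min
Total worked: 48 h 28 min = 48.47 h.
Threshold 44 h → overtime 4 h 28 min, regular 44 h 0 min.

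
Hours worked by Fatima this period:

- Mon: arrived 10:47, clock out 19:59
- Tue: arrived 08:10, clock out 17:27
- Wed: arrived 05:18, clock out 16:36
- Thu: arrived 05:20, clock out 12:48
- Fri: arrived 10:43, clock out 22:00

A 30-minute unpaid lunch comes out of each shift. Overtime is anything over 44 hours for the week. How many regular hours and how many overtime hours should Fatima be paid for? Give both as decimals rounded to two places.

Mon: 10:47–19:59 = 9 h 12 min; less 30 min break → 8 h 42 min
Tue: 08:10–17:27 = 9 h 17 min; less 30 min break → 8 h 47 min
Wed: 05:18–16:36 = 11 h 18 min; less 30 min break → 10 h 48 min
Thu: 05:20–12:48 = 7 h 28 min; less 30 min break → 6 h 58 min
Fri: 10:43–22:00 = 11 h 17 min; less 30 min break → 10 h 47 min
Total worked: 46 h 2 min = 46.03 h.
Threshold 44 h → overtime 2 h 2 min, regular 44 h 0 min.

Regular 44.00 hours, overtime 2.03 hours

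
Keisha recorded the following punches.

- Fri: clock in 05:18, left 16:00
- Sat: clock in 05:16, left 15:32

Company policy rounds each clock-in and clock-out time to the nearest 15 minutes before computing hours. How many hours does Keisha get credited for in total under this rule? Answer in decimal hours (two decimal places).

21.00 hours

Fri: in 05:18→05:15, out 16:00→16:00; 10 h 45 min
Sat: in 05:16→05:15, out 15:32→15:30; 10 h 15 min
Total credited: 21 h 0 min.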